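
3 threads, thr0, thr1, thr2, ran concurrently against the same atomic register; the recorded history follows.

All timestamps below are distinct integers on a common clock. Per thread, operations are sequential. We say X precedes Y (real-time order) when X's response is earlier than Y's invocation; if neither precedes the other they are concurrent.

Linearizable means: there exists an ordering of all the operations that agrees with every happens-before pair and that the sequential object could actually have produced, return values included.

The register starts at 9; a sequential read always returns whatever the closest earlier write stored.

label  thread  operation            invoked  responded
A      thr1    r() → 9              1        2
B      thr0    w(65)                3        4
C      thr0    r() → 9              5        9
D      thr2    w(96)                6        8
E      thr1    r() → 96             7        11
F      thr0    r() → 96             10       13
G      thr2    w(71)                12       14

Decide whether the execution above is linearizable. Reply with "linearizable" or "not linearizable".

not linearizable

events 1..8 are fine; event 9 — the response of C at time 9 — makes the prefix non-linearizable
all 2 real-time-respecting orders fail — 4 completed atomic register operations, no legal replay
completion choices over the 1 pending operation (E) were checked; none helps
e.g. A, B, C, D (pending dropped): illegal at step 3, since C r() → 9 cannot apply there
e.g. A, B, D, C (pending dropped): illegal at step 4, since C r() → 9 cannot apply there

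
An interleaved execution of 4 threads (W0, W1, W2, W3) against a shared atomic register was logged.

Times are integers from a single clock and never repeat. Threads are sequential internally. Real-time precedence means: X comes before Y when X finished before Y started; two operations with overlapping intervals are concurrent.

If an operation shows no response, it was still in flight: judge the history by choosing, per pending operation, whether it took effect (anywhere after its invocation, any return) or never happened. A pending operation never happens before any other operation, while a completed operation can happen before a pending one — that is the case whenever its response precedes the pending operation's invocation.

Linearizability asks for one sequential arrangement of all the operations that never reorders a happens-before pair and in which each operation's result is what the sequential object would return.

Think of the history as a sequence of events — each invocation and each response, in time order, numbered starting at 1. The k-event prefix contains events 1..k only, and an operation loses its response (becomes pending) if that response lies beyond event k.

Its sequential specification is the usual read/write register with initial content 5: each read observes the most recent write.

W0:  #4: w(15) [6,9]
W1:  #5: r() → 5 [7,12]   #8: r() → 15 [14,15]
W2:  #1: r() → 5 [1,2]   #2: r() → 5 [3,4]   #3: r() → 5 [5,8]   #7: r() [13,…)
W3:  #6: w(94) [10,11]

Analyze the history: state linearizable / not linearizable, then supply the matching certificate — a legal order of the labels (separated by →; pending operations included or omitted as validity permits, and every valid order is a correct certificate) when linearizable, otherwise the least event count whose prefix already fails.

already the first 15 events (up to #8's response at time 15) admit no linearization; the first 14 still do
every one of the 8 real-time-consistent orders over 7 completed atomic register ops fails the sequential spec
including or dropping the 1 pending operation (#7) in any combination fails
for example #1, #2, #3, #4, #5, #6, #8 (pending dropped) fails at step 5: #5 r() → 5 is not legal there
for example #1, #2, #3, #4, #6, #5, #8 (pending dropped) fails at step 6: #5 r() → 5 is not legal there

not linearizable — minimal violating prefix: 15 events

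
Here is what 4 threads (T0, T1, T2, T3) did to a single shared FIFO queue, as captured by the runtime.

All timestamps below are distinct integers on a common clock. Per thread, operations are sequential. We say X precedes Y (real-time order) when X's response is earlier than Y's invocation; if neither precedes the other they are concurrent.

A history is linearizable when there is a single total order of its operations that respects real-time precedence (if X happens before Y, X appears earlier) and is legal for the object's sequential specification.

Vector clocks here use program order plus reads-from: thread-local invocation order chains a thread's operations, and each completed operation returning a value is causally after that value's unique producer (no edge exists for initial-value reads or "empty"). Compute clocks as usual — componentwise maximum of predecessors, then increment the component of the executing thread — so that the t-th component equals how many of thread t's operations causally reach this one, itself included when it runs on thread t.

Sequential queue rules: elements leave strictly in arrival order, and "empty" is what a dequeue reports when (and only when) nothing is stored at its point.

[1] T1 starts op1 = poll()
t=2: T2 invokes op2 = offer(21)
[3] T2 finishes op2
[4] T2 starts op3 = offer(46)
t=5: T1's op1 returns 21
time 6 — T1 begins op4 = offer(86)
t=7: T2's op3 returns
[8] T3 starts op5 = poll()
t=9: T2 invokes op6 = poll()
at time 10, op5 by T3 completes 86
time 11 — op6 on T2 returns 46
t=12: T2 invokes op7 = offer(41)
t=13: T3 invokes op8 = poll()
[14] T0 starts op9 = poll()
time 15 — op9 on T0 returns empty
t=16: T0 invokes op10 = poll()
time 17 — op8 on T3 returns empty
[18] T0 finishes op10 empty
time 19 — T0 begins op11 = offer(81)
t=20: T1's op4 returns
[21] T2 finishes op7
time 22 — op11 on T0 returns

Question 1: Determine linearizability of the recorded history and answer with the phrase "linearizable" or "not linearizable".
witness order: op2, op1, op3, op4, op6, op5, op8, op9, op10, op7, op11
after step 1 (op2 offer(21)): queue <21>
after step 2 (op1 poll() → 21): queue <>
after step 3 (op3 offer(46)): queue <46>
after step 4 (op4 offer(86)): queue <46,86>
after step 5 (op6 poll() → 46): queue <86>
after step 6 (op5 poll() → 86): queue <>
after step 7 (op8 poll() → empty): queue <>
after step 8 (op9 poll() → empty): queue <>
after step 9 (op10 poll() → empty): queue <>
after step 10 (op7 offer(41)): queue <41>
after step 11 (op11 offer(81)): queue <41,81>

linearizable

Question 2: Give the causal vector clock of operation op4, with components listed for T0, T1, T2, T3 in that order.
op2 (invocation 2): nothing precedes it; T2's component alone gives (0, 0, 1, 0)
op9 (invocation 14): nothing precedes it; T0's component alone gives (1, 0, 0, 0)
from VC(op2)=(0, 0, 1, 0), op3 (invoked 4) maxes components and bumps T2 → (0, 0, 2, 0)
from VC(op2)=(0, 0, 1, 0), op1 (invoked 1) maxes components and bumps T1 → (0, 1, 1, 0)
from VC(op9)=(1, 0, 0, 0), op10 (invoked 16) maxes components and bumps T0 → (2, 0, 0, 0)
from VC(op3)=(0, 0, 2, 0), op6 (invoked 9) maxes components and bumps T2 → (0, 0, 3, 0)
from VC(op1)=(0, 1, 1, 0), op4 (invoked 6) maxes components and bumps T1 → (0, 2, 1, 0)
from VC(op10)=(2, 0, 0, 0), op11 (invoked 19) maxes components and bumps T0 → (3, 0, 0, 0)
from VC(op6)=(0, 0, 3, 0), op7 (invoked 12) maxes components and bumps T2 → (0, 0, 4, 0)
from VC(op4)=(0, 2, 1, 0), op5 (invoked 8) maxes components and bumps T3 → (0, 2, 1, 1)
from VC(op5)=(0, 2, 1, 1), op8 (invoked 13) maxes components and bumps T3 → (0, 2, 1, 2)
target: VC(op4) = (0, 2, 1, 0)

(0, 2, 1, 0)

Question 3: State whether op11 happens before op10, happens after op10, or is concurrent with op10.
op11 spans [19,22], op10 spans [16,18]
resp(op10)=18 < inv(op11)=19

after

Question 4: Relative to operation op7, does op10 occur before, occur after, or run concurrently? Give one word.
op10 spans [16,18], op7 spans [12,21]
the intervals overlap in both directions

concurrent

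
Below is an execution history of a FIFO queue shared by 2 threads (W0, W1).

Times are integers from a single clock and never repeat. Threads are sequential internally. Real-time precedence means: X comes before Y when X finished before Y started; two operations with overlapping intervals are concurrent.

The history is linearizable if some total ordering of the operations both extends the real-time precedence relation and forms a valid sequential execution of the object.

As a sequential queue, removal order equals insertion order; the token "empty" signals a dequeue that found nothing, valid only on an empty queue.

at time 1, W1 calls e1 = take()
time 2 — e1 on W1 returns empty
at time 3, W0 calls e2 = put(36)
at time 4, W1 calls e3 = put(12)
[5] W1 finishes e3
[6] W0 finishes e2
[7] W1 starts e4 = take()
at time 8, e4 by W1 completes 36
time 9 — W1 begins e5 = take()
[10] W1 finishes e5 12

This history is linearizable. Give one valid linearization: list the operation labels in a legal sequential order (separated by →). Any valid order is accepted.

1. e1 take() → empty, leaving queue <>
2. e2 put(36), leaving queue <36>
3. e3 put(12), leaving queue <36,12>
4. e4 take() → 36, leaving queue <12>
5. e5 take() → 12, leaving queue <>

e1 → e2 → e3 → e4 → e5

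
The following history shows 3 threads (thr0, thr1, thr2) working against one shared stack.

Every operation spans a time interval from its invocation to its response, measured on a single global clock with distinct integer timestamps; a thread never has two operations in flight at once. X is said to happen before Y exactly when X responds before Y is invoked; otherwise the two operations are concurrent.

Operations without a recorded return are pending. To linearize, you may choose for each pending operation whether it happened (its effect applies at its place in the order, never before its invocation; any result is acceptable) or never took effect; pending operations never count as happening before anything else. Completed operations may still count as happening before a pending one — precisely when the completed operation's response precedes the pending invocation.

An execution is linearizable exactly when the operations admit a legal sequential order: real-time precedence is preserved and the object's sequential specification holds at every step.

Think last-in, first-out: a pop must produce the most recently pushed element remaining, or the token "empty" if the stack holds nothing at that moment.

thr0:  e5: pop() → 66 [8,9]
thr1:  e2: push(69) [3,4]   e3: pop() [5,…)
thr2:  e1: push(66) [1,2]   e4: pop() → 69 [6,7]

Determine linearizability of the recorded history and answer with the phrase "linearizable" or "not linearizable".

linearizable

one valid linearization: e1, e2, e4, e5
1. e1 push(66), leaving stack <66>
2. e2 push(69), leaving stack <66,69>
3. e4 pop() → 69, leaving stack <66>
4. e5 pop() → 66, leaving stack <>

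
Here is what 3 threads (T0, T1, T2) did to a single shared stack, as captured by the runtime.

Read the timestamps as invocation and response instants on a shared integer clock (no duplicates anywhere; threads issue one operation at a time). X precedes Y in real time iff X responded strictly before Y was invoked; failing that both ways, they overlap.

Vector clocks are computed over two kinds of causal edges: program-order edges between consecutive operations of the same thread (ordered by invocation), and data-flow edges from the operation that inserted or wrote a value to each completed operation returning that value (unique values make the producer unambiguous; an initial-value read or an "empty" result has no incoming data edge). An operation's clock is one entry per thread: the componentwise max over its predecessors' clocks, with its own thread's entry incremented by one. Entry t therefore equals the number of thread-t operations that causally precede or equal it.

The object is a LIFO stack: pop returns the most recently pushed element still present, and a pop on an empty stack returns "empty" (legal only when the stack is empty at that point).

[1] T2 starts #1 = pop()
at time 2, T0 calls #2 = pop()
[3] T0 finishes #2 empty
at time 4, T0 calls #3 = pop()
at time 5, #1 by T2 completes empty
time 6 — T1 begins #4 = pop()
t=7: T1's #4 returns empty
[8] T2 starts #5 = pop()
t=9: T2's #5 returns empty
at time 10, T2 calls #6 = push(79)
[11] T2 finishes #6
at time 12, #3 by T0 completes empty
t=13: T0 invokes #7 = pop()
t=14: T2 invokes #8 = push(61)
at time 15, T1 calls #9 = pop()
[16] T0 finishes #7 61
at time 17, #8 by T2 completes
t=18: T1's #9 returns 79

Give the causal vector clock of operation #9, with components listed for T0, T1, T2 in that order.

(0, 2, 3)

#1 (invocation 1): nothing precedes it; T2's component alone gives (0, 0, 1)
#4 (invocation 6): nothing precedes it; T1's component alone gives (0, 1, 0)
#2 (invocation 2): nothing precedes it; T0's component alone gives (1, 0, 0)
#5, invoked 8, takes VC(#1)=(0, 0, 1) under max, adds 1 for T2 → (0, 0, 2)
#3, invoked 4, takes VC(#2)=(1, 0, 0) under max, adds 1 for T0 → (2, 0, 0)
#6, invoked 10, takes VC(#5)=(0, 0, 2) under max, adds 1 for T2 → (0, 0, 3)
#8, invoked 14, takes VC(#6)=(0, 0, 3) under max, adds 1 for T2 → (0, 0, 4)
#9, invoked 15, takes VC(#4)=(0, 1, 0), VC(#6)=(0, 0, 3) under max, adds 1 for T1 → (0, 2, 3)
#7, invoked 13, takes VC(#3)=(2, 0, 0), VC(#8)=(0, 0, 4) under max, adds 1 for T0 → (3, 0, 4)
target: VC(#9) = (0, 2, 3)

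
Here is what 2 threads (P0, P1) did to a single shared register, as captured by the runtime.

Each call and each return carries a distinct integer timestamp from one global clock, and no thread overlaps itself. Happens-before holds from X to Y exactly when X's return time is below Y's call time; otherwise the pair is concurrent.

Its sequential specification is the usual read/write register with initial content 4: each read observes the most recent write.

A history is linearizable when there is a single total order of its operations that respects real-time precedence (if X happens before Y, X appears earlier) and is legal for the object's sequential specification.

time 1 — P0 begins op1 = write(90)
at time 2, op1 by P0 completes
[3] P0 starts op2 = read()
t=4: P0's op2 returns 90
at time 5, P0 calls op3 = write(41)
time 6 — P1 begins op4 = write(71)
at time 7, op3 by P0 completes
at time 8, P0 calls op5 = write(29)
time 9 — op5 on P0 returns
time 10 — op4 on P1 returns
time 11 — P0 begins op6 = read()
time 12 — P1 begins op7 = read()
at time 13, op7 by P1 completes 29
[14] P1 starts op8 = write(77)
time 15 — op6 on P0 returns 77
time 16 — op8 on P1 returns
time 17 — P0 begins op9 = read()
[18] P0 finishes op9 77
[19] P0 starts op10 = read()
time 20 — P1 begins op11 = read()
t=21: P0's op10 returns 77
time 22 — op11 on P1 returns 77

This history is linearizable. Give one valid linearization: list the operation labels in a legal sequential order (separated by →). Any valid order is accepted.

op1 → op2 → op3 → op4 → op5 → op7 → op8 → op6 → op9 → op10 → op11

step 1: op1 write(90) — value 90
step 2: op2 read() → 90 — value 90
step 3: op3 write(41) — value 41
step 4: op4 write(71) — value 71
step 5: op5 write(29) — value 29
step 6: op7 read() → 29 — value 29
step 7: op8 write(77) — value 77
step 8: op6 read() → 77 — value 77
step 9: op9 read() → 77 — value 77
step 10: op10 read() → 77 — value 77
step 11: op11 read() → 77 — value 77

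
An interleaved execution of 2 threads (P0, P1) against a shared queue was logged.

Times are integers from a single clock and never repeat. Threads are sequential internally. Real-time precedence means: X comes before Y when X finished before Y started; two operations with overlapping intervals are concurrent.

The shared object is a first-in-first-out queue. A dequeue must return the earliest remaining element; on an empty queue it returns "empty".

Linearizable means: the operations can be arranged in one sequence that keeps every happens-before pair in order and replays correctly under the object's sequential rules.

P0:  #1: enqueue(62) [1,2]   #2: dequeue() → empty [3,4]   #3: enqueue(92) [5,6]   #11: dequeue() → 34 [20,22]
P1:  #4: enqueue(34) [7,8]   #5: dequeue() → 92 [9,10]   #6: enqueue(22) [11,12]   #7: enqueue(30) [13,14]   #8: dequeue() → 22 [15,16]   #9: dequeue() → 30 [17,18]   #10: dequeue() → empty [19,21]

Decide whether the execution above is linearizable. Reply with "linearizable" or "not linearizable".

events 1..3 are fine; event 4 — the response of #2 at time 4 — makes the prefix non-linearizable
exactly one order of the 2 completed ops respects real time; the queue replay fails
for example #1, #2 fails at step 2: #2 dequeue() → empty is not legal there

not linearizable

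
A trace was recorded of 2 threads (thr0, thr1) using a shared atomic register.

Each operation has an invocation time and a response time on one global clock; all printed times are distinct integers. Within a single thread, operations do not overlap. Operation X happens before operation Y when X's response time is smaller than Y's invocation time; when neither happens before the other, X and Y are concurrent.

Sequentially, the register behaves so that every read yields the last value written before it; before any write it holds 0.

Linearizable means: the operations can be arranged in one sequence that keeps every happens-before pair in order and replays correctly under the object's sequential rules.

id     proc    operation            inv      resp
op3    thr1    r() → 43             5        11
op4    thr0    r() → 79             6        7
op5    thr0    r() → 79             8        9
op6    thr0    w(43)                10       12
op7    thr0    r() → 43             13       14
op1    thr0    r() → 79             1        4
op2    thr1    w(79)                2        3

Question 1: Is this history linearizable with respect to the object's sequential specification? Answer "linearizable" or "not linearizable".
a witness: op2, op1, op4, op5, op6, op3, op7
step 1: op2 w(79) — value 79
step 2: op1 r() → 79 — value 79
step 3: op4 r() → 79 — value 79
step 4: op5 r() → 79 — value 79
step 5: op6 w(43) — value 43
step 6: op3 r() → 43 — value 43
step 7: op7 r() → 43 — value 43

linearizable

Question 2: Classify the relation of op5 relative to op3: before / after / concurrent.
Answer: concurrent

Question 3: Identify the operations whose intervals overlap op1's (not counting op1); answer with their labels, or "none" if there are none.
Answer: op2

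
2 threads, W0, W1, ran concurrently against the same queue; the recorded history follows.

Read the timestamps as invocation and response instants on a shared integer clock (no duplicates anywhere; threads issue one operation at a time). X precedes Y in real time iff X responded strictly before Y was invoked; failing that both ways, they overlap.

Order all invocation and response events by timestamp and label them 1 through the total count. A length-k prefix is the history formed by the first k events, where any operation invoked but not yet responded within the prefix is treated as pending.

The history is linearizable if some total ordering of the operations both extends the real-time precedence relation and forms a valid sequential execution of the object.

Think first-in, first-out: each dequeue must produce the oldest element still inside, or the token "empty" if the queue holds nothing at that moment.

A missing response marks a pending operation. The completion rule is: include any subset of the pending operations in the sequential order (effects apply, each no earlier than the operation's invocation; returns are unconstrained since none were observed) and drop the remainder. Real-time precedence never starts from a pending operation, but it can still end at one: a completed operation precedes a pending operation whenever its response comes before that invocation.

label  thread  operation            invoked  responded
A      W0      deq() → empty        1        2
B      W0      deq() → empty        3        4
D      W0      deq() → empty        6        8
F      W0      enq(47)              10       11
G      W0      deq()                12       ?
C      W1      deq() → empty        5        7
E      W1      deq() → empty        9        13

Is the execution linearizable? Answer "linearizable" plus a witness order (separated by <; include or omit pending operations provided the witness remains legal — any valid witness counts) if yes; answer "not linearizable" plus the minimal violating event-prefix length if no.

linearizable — witness: A < B < C < D < E < F

after step 1 (A deq() → empty): queue <>
after step 2 (B deq() → empty): queue <>
after step 3 (C deq() → empty): queue <>
after step 4 (D deq() → empty): queue <>
after step 5 (E deq() → empty): queue <>
after step 6 (F enq(47)): queue <47>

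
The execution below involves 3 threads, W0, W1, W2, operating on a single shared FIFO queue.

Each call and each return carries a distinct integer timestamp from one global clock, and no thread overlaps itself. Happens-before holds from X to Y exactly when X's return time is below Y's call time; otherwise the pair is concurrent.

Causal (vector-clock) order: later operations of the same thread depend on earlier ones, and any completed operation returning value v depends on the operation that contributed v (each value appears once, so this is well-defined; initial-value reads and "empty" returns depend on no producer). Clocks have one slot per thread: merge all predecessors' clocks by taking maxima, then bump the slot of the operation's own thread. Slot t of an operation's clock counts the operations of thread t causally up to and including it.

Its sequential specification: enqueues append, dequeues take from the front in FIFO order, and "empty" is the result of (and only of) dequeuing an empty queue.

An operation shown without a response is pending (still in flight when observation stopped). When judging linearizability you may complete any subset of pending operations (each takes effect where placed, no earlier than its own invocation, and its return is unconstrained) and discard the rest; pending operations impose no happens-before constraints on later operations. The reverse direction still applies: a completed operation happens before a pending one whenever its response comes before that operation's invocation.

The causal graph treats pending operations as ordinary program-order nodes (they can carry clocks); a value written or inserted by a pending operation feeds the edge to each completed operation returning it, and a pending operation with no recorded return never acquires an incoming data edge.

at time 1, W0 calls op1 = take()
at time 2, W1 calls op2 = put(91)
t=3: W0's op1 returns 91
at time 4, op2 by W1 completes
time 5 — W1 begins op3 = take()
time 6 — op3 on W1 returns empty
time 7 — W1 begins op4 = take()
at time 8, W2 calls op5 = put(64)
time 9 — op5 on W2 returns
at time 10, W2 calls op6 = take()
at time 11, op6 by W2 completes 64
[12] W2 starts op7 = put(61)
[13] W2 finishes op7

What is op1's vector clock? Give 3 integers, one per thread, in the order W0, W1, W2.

invoked at 8, op5 has no predecessors; its own W2 bump gives (0, 0, 1)
invoked at 2, op2 has no predecessors; its own W1 bump gives (0, 1, 0)
VC(op6, invoked at 10): max of VC(op5)=(0, 0, 1), then +1 on thread W2 → (0, 0, 2)
VC(op3, invoked at 5): max of VC(op2)=(0, 1, 0), then +1 on thread W1 → (0, 2, 0)
VC(op1, invoked at 1): max of VC(op2)=(0, 1, 0), then +1 on thread W0 → (1, 1, 0)
VC(op7, invoked at 12): max of VC(op6)=(0, 0, 2), then +1 on thread W2 → (0, 0, 3)
VC(op4, invoked at 7): max of VC(op3)=(0, 2, 0), then +1 on thread W1 → (0, 3, 0)
target: VC(op1) = (1, 1, 0)

(1, 1, 0)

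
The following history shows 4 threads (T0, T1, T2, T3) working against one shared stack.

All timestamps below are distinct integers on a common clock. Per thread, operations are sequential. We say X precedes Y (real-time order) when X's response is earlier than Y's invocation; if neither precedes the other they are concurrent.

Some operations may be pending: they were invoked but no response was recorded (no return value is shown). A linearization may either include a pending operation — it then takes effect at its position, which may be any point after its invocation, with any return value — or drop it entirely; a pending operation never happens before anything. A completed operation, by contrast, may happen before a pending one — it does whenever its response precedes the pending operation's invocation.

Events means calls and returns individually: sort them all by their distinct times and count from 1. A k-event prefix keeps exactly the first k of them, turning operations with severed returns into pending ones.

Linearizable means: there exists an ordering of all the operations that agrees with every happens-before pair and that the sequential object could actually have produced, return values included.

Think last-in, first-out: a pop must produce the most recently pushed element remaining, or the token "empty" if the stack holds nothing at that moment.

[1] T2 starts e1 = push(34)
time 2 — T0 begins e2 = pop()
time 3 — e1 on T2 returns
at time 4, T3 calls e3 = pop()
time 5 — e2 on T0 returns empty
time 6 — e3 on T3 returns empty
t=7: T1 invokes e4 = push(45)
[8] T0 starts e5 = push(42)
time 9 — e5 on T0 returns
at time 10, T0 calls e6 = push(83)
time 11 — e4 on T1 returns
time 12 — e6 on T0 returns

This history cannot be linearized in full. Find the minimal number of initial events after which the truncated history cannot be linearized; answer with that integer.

6

events 1..5 are still linearizable — one witness is e1, e3, e2:
1. e1 push(34), leaving stack <34>
2. e3 pop() (pending, included), leaving stack <>
3. e2 pop() → empty, leaving stack <>
with event 6 included (e3 responding at time 6), all real-time-consistent orders fail
take e1, e2, e3: step 2 already fails, because e2 pop() → empty cannot occur there
take e1, e3, e2: step 2 already fails, because e3 pop() → empty cannot occur there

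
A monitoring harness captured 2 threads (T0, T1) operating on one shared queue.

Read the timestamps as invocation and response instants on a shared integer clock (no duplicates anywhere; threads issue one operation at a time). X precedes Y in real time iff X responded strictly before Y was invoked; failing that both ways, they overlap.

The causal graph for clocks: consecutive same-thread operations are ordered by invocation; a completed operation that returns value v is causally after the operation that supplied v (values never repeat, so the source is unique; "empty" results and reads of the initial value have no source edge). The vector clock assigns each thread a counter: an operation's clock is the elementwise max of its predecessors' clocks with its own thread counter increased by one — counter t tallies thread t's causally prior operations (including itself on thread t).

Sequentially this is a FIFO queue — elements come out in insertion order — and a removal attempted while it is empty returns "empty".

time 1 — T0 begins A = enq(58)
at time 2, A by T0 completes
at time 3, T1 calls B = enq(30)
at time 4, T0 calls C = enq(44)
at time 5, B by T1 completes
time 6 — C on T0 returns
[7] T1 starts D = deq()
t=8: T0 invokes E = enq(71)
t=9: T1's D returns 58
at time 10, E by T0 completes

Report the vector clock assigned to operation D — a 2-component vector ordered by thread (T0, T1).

(1, 2)

VC(B, invoked at 3): no causal predecessors; +1 on T1 → (0, 1)
VC(A, invoked at 1): no causal predecessors; +1 on T0 → (1, 0)
VC(C, invoked at 4): max of VC(A)=(1, 0), then +1 on thread T0 → (2, 0)
VC(D, invoked at 7): max of VC(A)=(1, 0), VC(B)=(0, 1), then +1 on thread T1 → (1, 2)
VC(E, invoked at 8): max of VC(C)=(2, 0), then +1 on thread T0 → (3, 0)
target: VC(D) = (1, 2)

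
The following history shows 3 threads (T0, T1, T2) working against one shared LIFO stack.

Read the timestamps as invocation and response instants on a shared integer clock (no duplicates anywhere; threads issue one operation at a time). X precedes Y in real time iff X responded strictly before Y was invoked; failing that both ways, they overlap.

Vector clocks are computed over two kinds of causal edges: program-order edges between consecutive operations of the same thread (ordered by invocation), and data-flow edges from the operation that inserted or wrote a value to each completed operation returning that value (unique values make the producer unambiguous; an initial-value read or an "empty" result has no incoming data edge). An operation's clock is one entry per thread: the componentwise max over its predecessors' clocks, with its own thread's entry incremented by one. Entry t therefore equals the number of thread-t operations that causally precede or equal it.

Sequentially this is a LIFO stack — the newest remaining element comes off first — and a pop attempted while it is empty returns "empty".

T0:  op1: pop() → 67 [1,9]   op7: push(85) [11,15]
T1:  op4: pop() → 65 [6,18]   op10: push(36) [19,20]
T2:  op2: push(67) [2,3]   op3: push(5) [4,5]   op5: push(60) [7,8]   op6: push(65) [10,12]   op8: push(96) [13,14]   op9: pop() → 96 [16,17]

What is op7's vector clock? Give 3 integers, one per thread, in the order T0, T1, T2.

(2, 0, 1)

op2, invoked 2, has no incoming edges; only T2's bump applies → (0, 0, 1)
from VC(op2)=(0, 0, 1), op3 (invoked 4) maxes components and bumps T2 → (0, 0, 2)
from VC(op2)=(0, 0, 1), op1 (invoked 1) maxes components and bumps T0 → (1, 0, 1)
from VC(op3)=(0, 0, 2), op5 (invoked 7) maxes components and bumps T2 → (0, 0, 3)
from VC(op1)=(1, 0, 1), op7 (invoked 11) maxes components and bumps T0 → (2, 0, 1)
from VC(op5)=(0, 0, 3), op6 (invoked 10) maxes components and bumps T2 → (0, 0, 4)
from VC(op6)=(0, 0, 4), op8 (invoked 13) maxes components and bumps T2 → (0, 0, 5)
from VC(op6)=(0, 0, 4), op4 (invoked 6) maxes components and bumps T1 → (0, 1, 4)
from VC(op8)=(0, 0, 5), op9 (invoked 16) maxes components and bumps T2 → (0, 0, 6)
from VC(op4)=(0, 1, 4), op10 (invoked 19) maxes components and bumps T1 → (0, 2, 4)
target: VC(op7) = (2, 0, 1)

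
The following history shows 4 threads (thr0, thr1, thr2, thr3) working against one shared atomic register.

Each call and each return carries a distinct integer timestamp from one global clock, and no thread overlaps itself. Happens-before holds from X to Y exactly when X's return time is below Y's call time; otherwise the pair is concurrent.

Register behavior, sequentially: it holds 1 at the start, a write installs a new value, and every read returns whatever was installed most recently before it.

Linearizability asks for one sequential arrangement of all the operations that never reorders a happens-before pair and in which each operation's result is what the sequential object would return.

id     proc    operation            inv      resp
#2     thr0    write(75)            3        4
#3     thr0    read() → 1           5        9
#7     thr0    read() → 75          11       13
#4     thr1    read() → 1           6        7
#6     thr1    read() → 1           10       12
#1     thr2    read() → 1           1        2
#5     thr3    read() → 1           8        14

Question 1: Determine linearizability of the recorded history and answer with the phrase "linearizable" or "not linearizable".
already the first 7 events (up to #4's response at time 7) admit no linearization; the first 6 still do
exactly one order of the 3 completed ops respects real time; the atomic register replay fails
no escape via the 1 pending operation (#3): every completion choice fails
one such order, #1, #2, #4 (pending dropped), breaks at step 3 where #4 read() → 1 is illegal

not linearizable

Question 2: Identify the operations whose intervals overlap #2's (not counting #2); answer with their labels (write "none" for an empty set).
#2 spans [3,4]: anything still running between times 3 and 4 counts as concurrent
#1 [1,2]: before
#3 [5,9]: after
#4 [6,7]: after
#5 [8,14]: after
#6 [10,12]: after
#7 [11,13]: after

none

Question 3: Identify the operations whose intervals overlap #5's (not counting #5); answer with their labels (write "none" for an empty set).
concurrent with #5 ([8,14]): every op whose interval crosses 8..14
#1 [1,2]: before
#2 [3,4]: before
#3 [5,9]: concurrent
#4 [6,7]: before
#6 [10,12]: concurrent
#7 [11,13]: concurrent

#3, #6, #7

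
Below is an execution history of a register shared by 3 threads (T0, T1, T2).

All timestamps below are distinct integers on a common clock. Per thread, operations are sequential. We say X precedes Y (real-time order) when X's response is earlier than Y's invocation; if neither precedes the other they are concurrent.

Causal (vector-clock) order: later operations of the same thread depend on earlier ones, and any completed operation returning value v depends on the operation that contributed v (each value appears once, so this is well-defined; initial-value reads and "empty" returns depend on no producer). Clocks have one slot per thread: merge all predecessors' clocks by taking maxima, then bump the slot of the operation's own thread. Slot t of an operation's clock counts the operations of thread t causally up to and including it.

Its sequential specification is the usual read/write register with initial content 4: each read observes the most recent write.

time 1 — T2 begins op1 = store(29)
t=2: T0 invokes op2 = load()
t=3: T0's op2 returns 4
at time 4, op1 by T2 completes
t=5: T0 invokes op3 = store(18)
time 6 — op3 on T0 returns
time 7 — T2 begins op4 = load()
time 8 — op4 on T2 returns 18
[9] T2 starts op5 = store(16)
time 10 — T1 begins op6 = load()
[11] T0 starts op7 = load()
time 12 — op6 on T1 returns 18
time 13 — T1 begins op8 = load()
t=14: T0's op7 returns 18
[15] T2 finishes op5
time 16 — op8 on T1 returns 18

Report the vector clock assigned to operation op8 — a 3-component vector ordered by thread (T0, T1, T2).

invoked at 1, op1 has no predecessors; its own T2 bump gives (0, 0, 1)
invoked at 2, op2 has no predecessors; its own T0 bump gives (1, 0, 0)
op3, invoked 5, takes VC(op2)=(1, 0, 0) under max, adds 1 for T0 → (2, 0, 0)
op6, invoked 10, takes VC(op3)=(2, 0, 0) under max, adds 1 for T1 → (2, 1, 0)
op7, invoked 11, takes VC(op3)=(2, 0, 0) under max, adds 1 for T0 → (3, 0, 0)
op4, invoked 7, takes VC(op1)=(0, 0, 1), VC(op3)=(2, 0, 0) under max, adds 1 for T2 → (2, 0, 2)
op8, invoked 13, takes VC(op3)=(2, 0, 0), VC(op6)=(2, 1, 0) under max, adds 1 for T1 → (2, 2, 0)
op5, invoked 9, takes VC(op4)=(2, 0, 2) under max, adds 1 for T2 → (2, 0, 3)
target: VC(op8) = (2, 2, 0)

(2, 2, 0)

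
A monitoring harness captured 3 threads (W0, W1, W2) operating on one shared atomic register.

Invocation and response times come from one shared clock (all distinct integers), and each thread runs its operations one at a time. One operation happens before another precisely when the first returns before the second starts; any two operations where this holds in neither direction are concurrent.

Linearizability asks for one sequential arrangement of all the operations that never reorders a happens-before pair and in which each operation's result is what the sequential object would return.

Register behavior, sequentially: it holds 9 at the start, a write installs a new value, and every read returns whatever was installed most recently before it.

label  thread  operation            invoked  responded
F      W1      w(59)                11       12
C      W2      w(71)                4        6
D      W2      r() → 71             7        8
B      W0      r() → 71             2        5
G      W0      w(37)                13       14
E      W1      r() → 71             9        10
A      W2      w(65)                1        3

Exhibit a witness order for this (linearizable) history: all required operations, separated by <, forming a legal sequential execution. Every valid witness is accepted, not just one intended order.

A < C < B < D < E < F < G

1. A w(65), leaving value 65
2. C w(71), leaving value 71
3. B r() → 71, leaving value 71
4. D r() → 71, leaving value 71
5. E r() → 71, leaving value 71
6. F w(59), leaving value 59
7. G w(37), leaving value 37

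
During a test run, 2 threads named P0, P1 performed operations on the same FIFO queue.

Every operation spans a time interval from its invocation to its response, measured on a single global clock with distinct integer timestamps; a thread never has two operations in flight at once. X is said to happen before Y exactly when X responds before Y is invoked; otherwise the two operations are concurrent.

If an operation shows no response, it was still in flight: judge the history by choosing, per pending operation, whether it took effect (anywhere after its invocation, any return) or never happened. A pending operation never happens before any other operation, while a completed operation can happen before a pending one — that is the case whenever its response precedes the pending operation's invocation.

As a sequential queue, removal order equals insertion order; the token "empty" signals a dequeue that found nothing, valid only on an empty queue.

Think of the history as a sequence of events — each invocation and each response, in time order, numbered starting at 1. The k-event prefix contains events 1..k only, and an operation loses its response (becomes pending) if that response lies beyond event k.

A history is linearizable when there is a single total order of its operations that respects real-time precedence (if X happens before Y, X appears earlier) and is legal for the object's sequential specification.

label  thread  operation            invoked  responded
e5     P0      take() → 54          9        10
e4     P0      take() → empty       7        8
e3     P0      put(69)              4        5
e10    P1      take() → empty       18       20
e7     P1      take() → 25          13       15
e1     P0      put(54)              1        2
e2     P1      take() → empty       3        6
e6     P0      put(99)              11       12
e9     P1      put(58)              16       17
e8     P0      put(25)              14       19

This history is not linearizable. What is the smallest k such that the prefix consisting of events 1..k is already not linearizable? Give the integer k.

events 1..5 are linearizable; a witness order is e1, e2, e3:
after step 1 (e1 put(54)): queue <54>
after step 2 (e2 take() (pending, included)): queue <>
after step 3 (e3 put(69)): queue <69>
once event 6 joins (e2's response, time 6), exhaustive search finds no witness
e.g. e1, e2, e3: illegal at step 2, since e2 take() → empty cannot apply there
e.g. e1, e3, e2: illegal at step 3, since e2 take() → empty cannot apply there

6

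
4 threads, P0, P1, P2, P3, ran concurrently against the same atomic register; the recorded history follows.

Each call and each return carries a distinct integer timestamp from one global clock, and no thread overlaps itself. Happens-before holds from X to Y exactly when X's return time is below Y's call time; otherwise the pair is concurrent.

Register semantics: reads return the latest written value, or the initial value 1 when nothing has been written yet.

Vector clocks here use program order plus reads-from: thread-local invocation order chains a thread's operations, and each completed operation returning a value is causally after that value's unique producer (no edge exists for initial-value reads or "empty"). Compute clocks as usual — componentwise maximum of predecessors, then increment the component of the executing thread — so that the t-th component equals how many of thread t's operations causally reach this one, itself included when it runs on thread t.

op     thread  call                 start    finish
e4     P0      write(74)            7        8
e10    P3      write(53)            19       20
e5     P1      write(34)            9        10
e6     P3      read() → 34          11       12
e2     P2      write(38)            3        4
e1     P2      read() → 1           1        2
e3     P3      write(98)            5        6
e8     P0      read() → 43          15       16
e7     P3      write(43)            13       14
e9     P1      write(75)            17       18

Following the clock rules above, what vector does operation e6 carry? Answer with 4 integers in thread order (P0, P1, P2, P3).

no predecessors for e3 (invoked 5): P3 increments from zero → (0, 0, 0, 1)
no predecessors for e1 (invoked 1): P2 increments from zero → (0, 0, 1, 0)
no predecessors for e5 (invoked 9): P1 increments from zero → (0, 1, 0, 0)
no predecessors for e4 (invoked 7): P0 increments from zero → (1, 0, 0, 0)
merge at e2 (invoked 3): VC(e1)=(0, 0, 1, 0), own-thread bump on P2 → (0, 0, 2, 0)
merge at e9 (invoked 17): VC(e5)=(0, 1, 0, 0), own-thread bump on P1 → (0, 2, 0, 0)
merge at e6 (invoked 11): VC(e3)=(0, 0, 0, 1), VC(e5)=(0, 1, 0, 0), own-thread bump on P3 → (0, 1, 0, 2)
merge at e7 (invoked 13): VC(e6)=(0, 1, 0, 2), own-thread bump on P3 → (0, 1, 0, 3)
merge at e10 (invoked 19): VC(e7)=(0, 1, 0, 3), own-thread bump on P3 → (0, 1, 0, 4)
merge at e8 (invoked 15): VC(e4)=(1, 0, 0, 0), VC(e7)=(0, 1, 0, 3), own-thread bump on P0 → (2, 1, 0, 3)
target: VC(e6) = (0, 1, 0, 2)

(0, 1, 0, 2)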